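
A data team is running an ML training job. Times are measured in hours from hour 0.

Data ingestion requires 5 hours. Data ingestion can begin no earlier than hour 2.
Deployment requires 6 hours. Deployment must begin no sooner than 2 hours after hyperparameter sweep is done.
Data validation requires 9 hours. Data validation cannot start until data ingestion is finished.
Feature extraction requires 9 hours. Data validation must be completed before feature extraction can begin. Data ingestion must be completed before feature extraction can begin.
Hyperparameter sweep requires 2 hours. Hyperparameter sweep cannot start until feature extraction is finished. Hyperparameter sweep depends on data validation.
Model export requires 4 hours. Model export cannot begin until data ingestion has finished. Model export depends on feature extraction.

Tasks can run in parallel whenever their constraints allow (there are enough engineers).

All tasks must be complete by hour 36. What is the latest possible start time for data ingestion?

Nothing follows deployment; the deadline of hour 36 is its only limit. It must start by 36 − 6 = hour 30.
Hyperparameter sweep must finish before deployment (must start by hour 30, minus 2-hour gap → hour 28). With a 2-hour duration, hyperparameter sweep must start by 28 − 2 = hour 26.
To finish by hour 36, model export (duration 4) must start no later than hour 32.
Feature extraction feeds hyperparameter sweep (must start by hour 26); model export (must start by hour 32). Taking the minimum, feature extraction must finish by hour 26 and start by 26 − 9 = hour 17.
Data validation has several dependents: feature extraction (must start by hour 17); hyperparameter sweep (must start by hour 26). The earliest of those limits is hour 17, so data validation must start by 17 − 9 = hour 8.
Data ingestion feeds data validation (must start by hour 8); feature extraction (must start by hour 17); model export (must start by hour 32). Taking the minimum, data ingestion must finish by hour 8 and start by 8 − 5 = hour 3.

3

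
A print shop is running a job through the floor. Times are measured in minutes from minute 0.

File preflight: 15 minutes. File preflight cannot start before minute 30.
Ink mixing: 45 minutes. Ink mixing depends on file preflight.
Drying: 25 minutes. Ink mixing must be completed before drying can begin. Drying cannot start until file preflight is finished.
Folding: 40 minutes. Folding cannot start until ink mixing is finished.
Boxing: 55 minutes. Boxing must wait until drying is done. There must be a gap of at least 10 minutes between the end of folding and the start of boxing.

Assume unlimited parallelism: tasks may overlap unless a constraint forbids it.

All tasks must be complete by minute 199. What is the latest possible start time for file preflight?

34

Boxing must finish by minute 199; it takes 55 minutes, so it must start by 199 − 55 = minute 144.
Drying must finish before boxing (must start by minute 144). With a 25-minute duration, drying must start by 144 − 25 = minute 119.
Since boxing (must start by minute 144, minus 10-minute gap → minute 134) depends on it, folding must finish by minute 134. Backing off its 40-minute duration gives a latest start of minute 94.
Ink mixing must finish in time for drying (must start by minute 119); folding (must start by minute 94). The tightest is minute 94, so ink mixing must start by 94 − 45 = minute 49.
File preflight feeds ink mixing (must start by minute 49); drying (must start by minute 119). Taking the minimum, file preflight must finish by minute 49 and start by 49 − 15 = minute 34.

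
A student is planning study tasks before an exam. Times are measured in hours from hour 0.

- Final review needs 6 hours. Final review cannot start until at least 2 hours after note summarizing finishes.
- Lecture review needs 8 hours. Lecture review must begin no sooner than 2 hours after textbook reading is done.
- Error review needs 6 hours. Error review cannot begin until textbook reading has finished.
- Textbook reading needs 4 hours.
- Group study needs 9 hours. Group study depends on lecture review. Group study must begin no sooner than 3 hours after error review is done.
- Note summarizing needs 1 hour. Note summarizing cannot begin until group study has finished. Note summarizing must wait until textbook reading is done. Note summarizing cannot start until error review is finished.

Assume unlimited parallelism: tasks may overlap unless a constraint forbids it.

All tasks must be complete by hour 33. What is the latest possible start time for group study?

Final review must finish by hour 33; it takes 6 hours, so it must start by 33 − 6 = hour 27.
Since final review (must start by hour 27, minus 2-hour gap → hour 25) depends on it, note summarizing must finish by hour 25. Backing off its 1-hour duration gives a latest start of hour 24.
Group study feeds into note summarizing (must start by hour 24); so group study must finish by hour 24 and therefore start by hour 15.

15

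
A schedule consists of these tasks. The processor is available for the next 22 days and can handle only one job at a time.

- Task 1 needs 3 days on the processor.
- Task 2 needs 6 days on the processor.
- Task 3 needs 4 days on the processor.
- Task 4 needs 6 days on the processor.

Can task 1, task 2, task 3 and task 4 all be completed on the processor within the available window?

Yes

Running back to back, the jobs need 3 + 6 + 4 + 6 = 19 days on the processor.
Since 19 ≤ 22, they fit within the window.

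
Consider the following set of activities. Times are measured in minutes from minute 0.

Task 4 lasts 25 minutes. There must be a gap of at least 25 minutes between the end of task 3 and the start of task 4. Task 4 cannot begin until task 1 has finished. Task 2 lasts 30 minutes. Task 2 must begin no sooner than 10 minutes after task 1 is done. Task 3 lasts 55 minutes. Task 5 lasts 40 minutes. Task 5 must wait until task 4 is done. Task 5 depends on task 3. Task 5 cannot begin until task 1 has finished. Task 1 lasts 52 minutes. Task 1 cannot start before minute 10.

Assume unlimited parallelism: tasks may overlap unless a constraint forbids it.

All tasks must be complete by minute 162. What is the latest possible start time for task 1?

Task 2 has no dependents, so it just needs to finish by minute 162. Starting by 162 − 30 = minute 132 achieves that.
Task 5 must finish by minute 162; it takes 40 minutes, so it must start by 162 − 40 = minute 122.
Since task 5 (must start by minute 122) depends on it, task 4 must finish by minute 122. Backing off its 25-minute duration gives a latest start of minute 97.
Task 1 has several dependents: task 2 (must start by minute 132, minus 10-minute gap → minute 122); task 4 (must start by minute 97); task 5 (must start by minute 122). The earliest of those limits is minute 97, so task 1 must start by 97 − 52 = minute 45.

45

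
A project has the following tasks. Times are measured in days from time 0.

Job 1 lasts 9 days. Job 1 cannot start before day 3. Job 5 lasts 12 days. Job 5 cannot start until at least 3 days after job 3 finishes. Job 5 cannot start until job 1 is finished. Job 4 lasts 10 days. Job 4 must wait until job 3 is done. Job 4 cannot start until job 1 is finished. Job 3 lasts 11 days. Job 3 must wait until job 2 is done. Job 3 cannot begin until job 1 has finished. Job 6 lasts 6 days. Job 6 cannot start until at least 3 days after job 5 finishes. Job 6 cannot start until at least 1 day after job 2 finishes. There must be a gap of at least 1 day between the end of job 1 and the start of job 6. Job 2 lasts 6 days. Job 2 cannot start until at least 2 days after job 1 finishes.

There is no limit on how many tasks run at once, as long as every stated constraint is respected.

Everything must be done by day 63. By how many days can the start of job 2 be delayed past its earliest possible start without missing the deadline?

After its own release at day 3, job 1 can start at day 3 and finishes at day 12.
Job 2 waits on job 1 (finishes day 12, plus 2-day gap → day 14), so it starts at day 14 and finishes at 14 + 6 = day 20.

Working backward from the deadline:
To finish by day 63, job 4 (duration 10) must start no later than day 53.
Job 6 has no dependents, so it just needs to finish by day 63. Starting by 63 − 6 = day 57 achieves that.
Job 5 must finish before job 6 (must start by day 57, minus 3-day gap → day 54). With a 12-day duration, job 5 must start by 54 − 12 = day 42.
Job 3 feeds job 4 (must start by day 53); job 5 (must start by day 42, minus 3-day gap → day 39). Taking the minimum, job 3 must finish by day 39 and start by 39 − 11 = day 28.
For job 2: job 3 (must start by day 28); job 6 (must start by day 57, minus 1-day gap → day 56). The most restrictive is day 28; with a 6-day duration, job 2 must start by day 22.
So job 2 can start as early as day 14 and as late as day 22, giving 22 − 14 = 8 days of slack.

8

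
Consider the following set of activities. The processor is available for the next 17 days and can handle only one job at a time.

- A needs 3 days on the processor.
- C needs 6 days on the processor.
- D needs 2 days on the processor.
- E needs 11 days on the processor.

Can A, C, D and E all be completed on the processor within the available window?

Running back to back, the jobs need 3 + 6 + 2 + 11 = 22 days on the processor.
Since 22 > 17, they cannot all fit.

No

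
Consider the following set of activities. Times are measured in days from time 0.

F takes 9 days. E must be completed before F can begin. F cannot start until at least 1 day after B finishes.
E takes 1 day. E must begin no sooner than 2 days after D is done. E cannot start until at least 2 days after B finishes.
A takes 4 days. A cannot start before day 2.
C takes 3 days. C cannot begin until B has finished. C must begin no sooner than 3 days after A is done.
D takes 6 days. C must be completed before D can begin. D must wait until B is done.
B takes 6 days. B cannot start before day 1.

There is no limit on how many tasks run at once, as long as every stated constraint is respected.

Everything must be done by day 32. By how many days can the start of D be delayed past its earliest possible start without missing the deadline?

B cannot begin until its own release at day 1. It runs from day 1 to 1 + 6 = day 7.
A cannot begin until its own release at day 2. It runs from day 2 to 2 + 4 = day 6.
C has to wait for B (finishes day 7); A (finishes day 6, plus 3-day gap → day 9). The latest of these is day 9, so C runs day 9 to 9 + 3 = day 12.
D cannot start until C (finishes day 12); B (finishes day 7). The controlling bound is day 12, so D finishes at 12 + 6 = day 18.

Working backward from the deadline:
F must finish by day 32; it takes 9 days, so it must start by 32 − 9 = day 23.
E has to be done before F (must start by day 23). That means finishing by day 23, i.e. starting by 23 − 1 = day 22.
Since E (must start by day 22, minus 2-day gap → day 20) depends on it, D must finish by day 20. Backing off its 6-day duration gives a latest start of day 14.
So D can start as early as day 12 and as late as day 14, giving 14 − 12 = 2 days of slack.

2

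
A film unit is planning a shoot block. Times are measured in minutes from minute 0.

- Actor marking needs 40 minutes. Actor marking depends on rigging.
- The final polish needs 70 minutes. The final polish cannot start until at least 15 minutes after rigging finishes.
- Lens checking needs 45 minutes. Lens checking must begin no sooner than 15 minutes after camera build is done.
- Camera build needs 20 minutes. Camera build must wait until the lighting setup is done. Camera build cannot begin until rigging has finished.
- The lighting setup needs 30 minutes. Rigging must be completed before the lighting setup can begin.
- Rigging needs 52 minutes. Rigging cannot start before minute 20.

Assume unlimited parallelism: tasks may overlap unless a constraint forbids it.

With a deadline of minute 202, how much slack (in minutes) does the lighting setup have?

Rigging cannot begin until its own release at minute 20. It runs from minute 20 to 20 + 52 = minute 72.
The lighting setup cannot begin until rigging (finishes minute 72). It runs from minute 72 to 72 + 30 = minute 102.

Working backward from the deadline:
Nothing follows lens checking; the deadline of minute 202 is its only limit. It must start by 202 − 45 = minute 157.
Camera build has to be done before lens checking (must start by minute 157, minus 15-minute gap → minute 142). That means finishing by minute 142, i.e. starting by 142 − 20 = minute 122.
Since camera build (must start by minute 122) depends on it, the lighting setup must finish by minute 122. Backing off its 30-minute duration gives a latest start of minute 92.
So the lighting setup can start as early as minute 72 and as late as minute 92, giving 92 − 72 = 20 minutes of slack.

20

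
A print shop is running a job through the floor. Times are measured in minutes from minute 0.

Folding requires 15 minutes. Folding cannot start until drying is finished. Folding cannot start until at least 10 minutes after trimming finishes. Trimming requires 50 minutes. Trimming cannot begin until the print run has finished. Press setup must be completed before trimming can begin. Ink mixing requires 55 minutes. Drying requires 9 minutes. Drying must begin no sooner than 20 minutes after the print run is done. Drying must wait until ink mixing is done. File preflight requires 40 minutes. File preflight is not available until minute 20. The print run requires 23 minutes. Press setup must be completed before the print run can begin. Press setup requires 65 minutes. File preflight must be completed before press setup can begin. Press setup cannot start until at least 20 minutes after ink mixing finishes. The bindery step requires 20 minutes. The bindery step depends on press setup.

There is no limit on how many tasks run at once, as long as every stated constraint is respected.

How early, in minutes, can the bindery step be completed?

160

Nothing blocks ink mixing, so it runs from minute 0 to minute 55.
File preflight cannot begin until its own release at minute 20. It runs from minute 20 to 20 + 40 = minute 60.
For press setup: file preflight (finishes minute 60); ink mixing (finishes minute 55, plus 20-minute gap → minute 75). Taking the maximum gives a start of minute 75, and it finishes at 75 + 65 = minute 140.
The bindery step cannot begin until press setup (finishes minute 140). It runs from minute 140 to 140 + 20 = minute 160.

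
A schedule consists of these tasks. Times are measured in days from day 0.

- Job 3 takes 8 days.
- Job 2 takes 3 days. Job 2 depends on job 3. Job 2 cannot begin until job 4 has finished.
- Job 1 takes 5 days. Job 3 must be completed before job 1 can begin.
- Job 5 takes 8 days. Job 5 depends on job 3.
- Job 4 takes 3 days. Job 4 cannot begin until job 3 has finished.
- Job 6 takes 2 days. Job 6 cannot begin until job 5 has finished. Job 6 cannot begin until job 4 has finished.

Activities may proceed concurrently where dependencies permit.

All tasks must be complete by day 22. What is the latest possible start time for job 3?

Job 1 has no dependents, so it just needs to finish by day 22. Starting by 22 − 5 = day 17 achieves that.
To finish by day 22, job 2 (duration 3) must start no later than day 19.
Job 6 has no dependents, so it just needs to finish by day 22. Starting by 22 − 2 = day 20 achieves that.
Job 4 must finish in time for job 2 (must start by day 19); job 6 (must start by day 20). The tightest is day 19, so job 4 must start by 19 − 3 = day 16.
Job 5 feeds into job 6 (must start by day 20); so job 5 must finish by day 20 and therefore start by day 12.
Job 3 has several dependents: job 1 (must start by day 17); job 2 (must start by day 19); job 4 (must start by day 16); job 5 (must start by day 12). The earliest of those limits is day 12, so job 3 must start by 12 − 8 = day 4.

4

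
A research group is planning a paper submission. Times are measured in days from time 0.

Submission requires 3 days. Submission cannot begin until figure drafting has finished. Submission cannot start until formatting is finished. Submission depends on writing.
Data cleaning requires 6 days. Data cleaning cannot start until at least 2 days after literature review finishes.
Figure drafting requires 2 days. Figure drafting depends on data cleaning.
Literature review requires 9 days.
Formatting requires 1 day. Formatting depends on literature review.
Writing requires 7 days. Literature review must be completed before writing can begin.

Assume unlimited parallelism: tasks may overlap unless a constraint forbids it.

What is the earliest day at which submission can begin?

Literature review can start immediately at day 0; it finishes at day 9.
Formatting cannot begin until literature review (finishes day 9). It runs from day 9 to 9 + 1 = day 10.
Writing cannot begin until literature review (finishes day 9). It runs from day 9 to 9 + 7 = day 16.
Data cleaning cannot begin until literature review (finishes day 9, plus 2-day gap → day 11). It runs from day 11 to 11 + 6 = day 17.
After data cleaning (finishes day 17), figure drafting can start at day 17 and finishes at day 19.
Submission waits on figure drafting (finishes day 19); formatting (finishes day 10); writing (finishes day 16). The latest of these is day 19, which is the earliest submission can start.

19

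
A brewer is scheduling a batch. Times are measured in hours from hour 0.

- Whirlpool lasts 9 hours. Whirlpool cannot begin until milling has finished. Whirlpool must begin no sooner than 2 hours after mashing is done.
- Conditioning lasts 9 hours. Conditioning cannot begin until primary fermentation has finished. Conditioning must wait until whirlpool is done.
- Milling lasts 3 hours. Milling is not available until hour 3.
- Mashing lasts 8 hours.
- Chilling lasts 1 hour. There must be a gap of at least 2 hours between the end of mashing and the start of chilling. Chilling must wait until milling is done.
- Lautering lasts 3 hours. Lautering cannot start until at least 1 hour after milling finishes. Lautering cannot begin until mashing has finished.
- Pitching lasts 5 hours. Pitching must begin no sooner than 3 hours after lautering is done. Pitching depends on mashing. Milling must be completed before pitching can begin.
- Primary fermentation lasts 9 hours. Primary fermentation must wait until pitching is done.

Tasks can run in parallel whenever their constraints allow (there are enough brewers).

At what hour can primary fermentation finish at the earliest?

28

Nothing blocks mashing, so it runs from hour 0 to hour 8.
After its own release at hour 3, milling can start at hour 3 and finishes at hour 6.
Lautering needs all of milling (finishes hour 6, plus 1-hour gap → hour 7); mashing (finishes hour 8). That puts its earliest start at hour 8; it finishes at 8 + 3 = hour 11.
For pitching: lautering (finishes hour 11, plus 3-hour gap → hour 14); mashing (finishes hour 8); milling (finishes hour 6). Taking the maximum gives a start of hour 14, and it finishes at 14 + 5 = hour 19.
After pitching (finishes hour 19), primary fermentation can start at hour 19 and finishes at hour 28.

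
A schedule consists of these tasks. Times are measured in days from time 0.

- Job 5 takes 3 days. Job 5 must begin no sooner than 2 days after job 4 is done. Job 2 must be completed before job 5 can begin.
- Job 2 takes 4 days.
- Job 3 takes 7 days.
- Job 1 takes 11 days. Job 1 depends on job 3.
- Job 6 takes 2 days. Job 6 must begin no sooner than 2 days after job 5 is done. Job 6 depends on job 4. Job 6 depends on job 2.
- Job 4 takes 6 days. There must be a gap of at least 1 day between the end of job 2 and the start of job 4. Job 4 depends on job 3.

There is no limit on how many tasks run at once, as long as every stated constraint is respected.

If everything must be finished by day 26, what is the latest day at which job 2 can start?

To finish by day 26, job 6 (duration 2) must start no later than day 24.
Job 5 feeds into job 6 (must start by day 24, minus 2-day gap → day 22); so job 5 must finish by day 22 and therefore start by day 19.
Job 4 has several dependents: job 5 (must start by day 19, minus 2-day gap → day 17); job 6 (must start by day 24). The earliest of those limits is day 17, so job 4 must start by 17 − 6 = day 11.
Job 2 feeds job 4 (must start by day 11, minus 1-day gap → day 10); job 5 (must start by day 19); job 6 (must start by day 24). Taking the minimum, job 2 must finish by day 10 and start by 10 − 4 = day 6.

6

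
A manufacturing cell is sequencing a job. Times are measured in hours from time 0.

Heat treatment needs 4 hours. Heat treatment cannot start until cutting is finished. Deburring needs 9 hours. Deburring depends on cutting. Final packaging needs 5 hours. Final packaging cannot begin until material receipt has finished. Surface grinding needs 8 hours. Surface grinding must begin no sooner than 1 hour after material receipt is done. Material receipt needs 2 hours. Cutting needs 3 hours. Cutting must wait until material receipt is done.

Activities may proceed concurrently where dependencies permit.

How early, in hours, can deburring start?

Material receipt has no prerequisites, so it starts at hour 0 and finishes at hour 2.
Cutting cannot begin until material receipt (finishes hour 2). It runs from hour 2 to 2 + 3 = hour 5.
Deburring waits on cutting (finishes hour 5), so the earliest it can start is hour 5.

5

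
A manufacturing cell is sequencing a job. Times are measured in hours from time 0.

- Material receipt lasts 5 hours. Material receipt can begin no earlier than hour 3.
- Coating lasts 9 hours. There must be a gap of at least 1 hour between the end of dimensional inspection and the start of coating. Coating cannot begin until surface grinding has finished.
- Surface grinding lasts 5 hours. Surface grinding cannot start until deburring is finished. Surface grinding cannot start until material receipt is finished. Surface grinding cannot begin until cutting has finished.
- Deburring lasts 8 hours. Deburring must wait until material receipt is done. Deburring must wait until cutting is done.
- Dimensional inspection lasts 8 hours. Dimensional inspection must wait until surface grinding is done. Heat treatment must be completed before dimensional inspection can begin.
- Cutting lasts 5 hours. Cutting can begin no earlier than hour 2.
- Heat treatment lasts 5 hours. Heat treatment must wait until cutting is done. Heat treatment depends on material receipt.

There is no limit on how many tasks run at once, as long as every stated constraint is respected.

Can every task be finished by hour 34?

Cutting waits on its own release at hour 2, so it starts at hour 2 and finishes at 2 + 5 = hour 7.
Material receipt waits on its own release at hour 3, so it starts at hour 3 and finishes at 3 + 5 = hour 8.
Heat treatment has to wait for cutting (finishes hour 7); material receipt (finishes hour 8). The latest of these is hour 8, so heat treatment runs hour 8 to 8 + 5 = hour 13.
Deburring needs all of material receipt (finishes hour 8); cutting (finishes hour 7). That puts its earliest start at hour 8; it finishes at 8 + 8 = hour 16.
Surface grinding needs all of deburring (finishes hour 16); material receipt (finishes hour 8); cutting (finishes hour 7). That puts its earliest start at hour 16; it finishes at 16 + 5 = hour 21.
Dimensional inspection needs all of surface grinding (finishes hour 21); heat treatment (finishes hour 13). That puts its earliest start at hour 21; it finishes at 21 + 8 = hour 29.
Coating cannot start until dimensional inspection (finishes hour 29, plus 1-hour gap → hour 30); surface grinding (finishes hour 21). The controlling bound is hour 30, so coating finishes at 30 + 9 = hour 39.
The earliest everything can be done is hour 39, which is after the deadline of 34, so it is not possible.

No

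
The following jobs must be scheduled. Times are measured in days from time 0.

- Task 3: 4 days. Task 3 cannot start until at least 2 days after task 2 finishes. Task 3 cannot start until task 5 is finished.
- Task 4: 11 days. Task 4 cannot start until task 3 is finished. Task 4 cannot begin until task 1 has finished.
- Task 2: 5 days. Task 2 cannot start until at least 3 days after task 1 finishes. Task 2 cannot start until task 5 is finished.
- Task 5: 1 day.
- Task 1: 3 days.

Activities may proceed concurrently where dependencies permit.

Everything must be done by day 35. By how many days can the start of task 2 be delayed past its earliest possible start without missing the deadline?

7

Task 5 has no prerequisites, so it starts at day 0 and finishes at day 1.
Task 1 can start immediately at day 0; it finishes at day 3.
Task 2 needs all of task 1 (finishes day 3, plus 3-day gap → day 6); task 5 (finishes day 1). That puts its earliest start at day 6; it finishes at 6 + 5 = day 11.

Working backward from the deadline:
Task 4 must finish by day 35; it takes 11 days, so it must start by 35 − 11 = day 24.
Task 3 feeds into task 4 (must start by day 24); so task 3 must finish by day 24 and therefore start by day 20.
Task 2 must finish before task 3 (must start by day 20, minus 2-day gap → day 18). With a 5-day duration, task 2 must start by 18 − 5 = day 13.
So task 2 can start as early as day 6 and as late as day 13, giving 13 − 6 = 7 days of slack.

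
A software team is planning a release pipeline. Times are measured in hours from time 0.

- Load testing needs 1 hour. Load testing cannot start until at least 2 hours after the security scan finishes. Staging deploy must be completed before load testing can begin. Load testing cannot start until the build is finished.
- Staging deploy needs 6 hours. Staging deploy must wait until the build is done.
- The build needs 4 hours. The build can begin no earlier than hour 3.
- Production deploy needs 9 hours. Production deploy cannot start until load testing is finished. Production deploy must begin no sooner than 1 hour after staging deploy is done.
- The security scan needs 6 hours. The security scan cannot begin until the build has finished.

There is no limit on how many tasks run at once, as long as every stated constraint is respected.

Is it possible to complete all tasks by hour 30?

Yes

The build cannot begin until its own release at hour 3. It runs from hour 3 to 3 + 4 = hour 7.
Staging deploy waits on the build (finishes hour 7), so it starts at hour 7 and finishes at 7 + 6 = hour 13.
After the build (finishes hour 7), the security scan can start at hour 7 and finishes at hour 13.
Load testing cannot start until the security scan (finishes hour 13, plus 2-hour gap → hour 15); staging deploy (finishes hour 13); the build (finishes hour 7). The controlling bound is hour 15, so load testing finishes at 15 + 1 = hour 16.
Production deploy has to wait for load testing (finishes hour 16); staging deploy (finishes hour 13, plus 1-hour gap → hour 14). The latest of these is hour 16, so production deploy runs hour 16 to 16 + 9 = hour 25.
Every task is finished by hour 25, which is no later than the deadline of 30, so the schedule is feasible.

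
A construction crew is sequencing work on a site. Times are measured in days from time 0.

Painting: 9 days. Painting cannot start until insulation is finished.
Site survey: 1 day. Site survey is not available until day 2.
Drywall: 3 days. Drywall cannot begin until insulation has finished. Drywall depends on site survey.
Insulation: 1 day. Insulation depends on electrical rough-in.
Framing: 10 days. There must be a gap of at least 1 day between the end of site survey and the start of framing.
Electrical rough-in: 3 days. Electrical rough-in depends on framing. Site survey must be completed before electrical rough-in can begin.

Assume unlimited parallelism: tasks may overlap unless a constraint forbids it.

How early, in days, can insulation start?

17

Site survey cannot begin until its own release at day 2. It runs from day 2 to 2 + 1 = day 3.
Framing cannot begin until site survey (finishes day 3, plus 1-day gap → day 4). It runs from day 4 to 4 + 10 = day 14.
For electrical rough-in: framing (finishes day 14); site survey (finishes day 3). Taking the maximum gives a start of day 14, and it finishes at 14 + 3 = day 17.
Insulation waits on electrical rough-in (finishes day 17), so the earliest it can start is day 17.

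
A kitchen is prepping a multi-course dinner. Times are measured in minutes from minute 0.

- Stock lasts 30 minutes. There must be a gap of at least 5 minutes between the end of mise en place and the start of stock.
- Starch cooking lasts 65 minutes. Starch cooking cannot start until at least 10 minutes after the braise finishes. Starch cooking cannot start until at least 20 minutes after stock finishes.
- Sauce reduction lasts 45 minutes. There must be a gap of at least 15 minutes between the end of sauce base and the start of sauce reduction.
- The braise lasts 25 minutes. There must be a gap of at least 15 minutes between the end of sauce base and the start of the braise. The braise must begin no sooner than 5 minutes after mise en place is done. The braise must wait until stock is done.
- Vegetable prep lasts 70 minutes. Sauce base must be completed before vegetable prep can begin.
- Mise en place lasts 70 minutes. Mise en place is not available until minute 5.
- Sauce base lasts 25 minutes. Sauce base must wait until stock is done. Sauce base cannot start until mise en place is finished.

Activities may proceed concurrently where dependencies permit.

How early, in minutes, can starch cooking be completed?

Mise en place cannot begin until its own release at minute 5. It runs from minute 5 to 5 + 70 = minute 75.
Stock cannot begin until mise en place (finishes minute 75, plus 5-minute gap → minute 80). It runs from minute 80 to 80 + 30 = minute 110.
Sauce base cannot start until stock (finishes minute 110); mise en place (finishes minute 75). The controlling bound is minute 110, so sauce base finishes at 110 + 25 = minute 135.
The braise cannot start until sauce base (finishes minute 135, plus 15-minute gap → minute 150); mise en place (finishes minute 75, plus 5-minute gap → minute 80); stock (finishes minute 110). The controlling bound is minute 150, so the braise finishes at 150 + 25 = minute 175.
Starch cooking has to wait for the braise (finishes minute 175, plus 10-minute gap → minute 185); stock (finishes minute 110, plus 20-minute gap → minute 130). The latest of these is minute 185, so starch cooking runs minute 185 to 185 + 65 = minute 250.

250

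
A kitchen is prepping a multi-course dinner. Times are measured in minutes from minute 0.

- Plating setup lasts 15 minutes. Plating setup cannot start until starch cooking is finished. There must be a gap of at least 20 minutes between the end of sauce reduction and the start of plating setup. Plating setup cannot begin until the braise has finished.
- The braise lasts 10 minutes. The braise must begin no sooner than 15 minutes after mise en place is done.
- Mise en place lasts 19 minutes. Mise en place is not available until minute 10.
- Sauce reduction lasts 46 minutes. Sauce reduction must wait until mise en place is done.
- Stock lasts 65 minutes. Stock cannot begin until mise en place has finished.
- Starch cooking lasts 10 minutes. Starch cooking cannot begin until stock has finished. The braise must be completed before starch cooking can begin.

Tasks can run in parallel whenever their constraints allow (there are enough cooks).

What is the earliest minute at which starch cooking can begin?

Mise en place cannot begin until its own release at minute 10. It runs from minute 10 to 10 + 19 = minute 29.
The braise waits on mise en place (finishes minute 29, plus 15-minute gap → minute 44), so it starts at minute 44 and finishes at 44 + 10 = minute 54.
Stock waits on mise en place (finishes minute 29), so it starts at minute 29 and finishes at 29 + 65 = minute 94.
Starch cooking waits on stock (finishes minute 94); the braise (finishes minute 54). The latest of these is minute 94, which is the earliest starch cooking can start.

94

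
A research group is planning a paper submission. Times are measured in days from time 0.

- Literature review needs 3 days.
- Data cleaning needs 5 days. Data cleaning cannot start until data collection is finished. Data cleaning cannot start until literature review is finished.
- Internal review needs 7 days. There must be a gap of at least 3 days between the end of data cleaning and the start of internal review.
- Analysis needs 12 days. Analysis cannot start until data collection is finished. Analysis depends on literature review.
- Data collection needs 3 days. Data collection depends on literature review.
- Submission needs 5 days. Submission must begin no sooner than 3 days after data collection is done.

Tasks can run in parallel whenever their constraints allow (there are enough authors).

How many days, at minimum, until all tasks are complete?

Literature review has no prerequisites, so it starts at day 0 and finishes at day 3.
After literature review (finishes day 3), data collection can start at day 3 and finishes at day 6.
After data collection (finishes day 6, plus 3-day gap → day 9), submission can start at day 9 and finishes at day 14.
Analysis has to wait for data collection (finishes day 6); literature review (finishes day 3). The latest of these is day 6, so analysis runs day 6 to 6 + 12 = day 18.
Data cleaning has to wait for data collection (finishes day 6); literature review (finishes day 3). The latest of these is day 6, so data cleaning runs day 6 to 6 + 5 = day 11.
Internal review cannot begin until data cleaning (finishes day 11, plus 3-day gap → day 14). It runs from day 14 to 14 + 7 = day 21.
All tasks are finished once the last one completes. Finish times: Literature review at 3, Data collection at 6, Data cleaning at 11, Analysis at 18, Internal review at 21, Submission at 14. The latest is day 21.

21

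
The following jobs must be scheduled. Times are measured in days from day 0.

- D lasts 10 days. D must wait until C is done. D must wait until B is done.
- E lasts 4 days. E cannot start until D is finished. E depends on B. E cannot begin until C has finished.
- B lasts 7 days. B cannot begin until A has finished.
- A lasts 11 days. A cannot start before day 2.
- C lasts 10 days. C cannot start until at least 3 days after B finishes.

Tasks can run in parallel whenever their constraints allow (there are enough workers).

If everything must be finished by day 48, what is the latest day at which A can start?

E must finish by day 48; it takes 4 days, so it must start by 48 − 4 = day 44.
Since E (must start by day 44) depends on it, D must finish by day 44. Backing off its 10-day duration gives a latest start of day 34.
C feeds D (must start by day 34); E (must start by day 44). Taking the minimum, C must finish by day 34 and start by 34 − 10 = day 24.
For B: C (must start by day 24, minus 3-day gap → day 21); D (must start by day 34); E (must start by day 44). The most restrictive is day 21; with a 7-day duration, B must start by day 14.
A has to be done before B (must start by day 14). That means finishing by day 14, i.e. starting by 14 − 11 = day 3.

3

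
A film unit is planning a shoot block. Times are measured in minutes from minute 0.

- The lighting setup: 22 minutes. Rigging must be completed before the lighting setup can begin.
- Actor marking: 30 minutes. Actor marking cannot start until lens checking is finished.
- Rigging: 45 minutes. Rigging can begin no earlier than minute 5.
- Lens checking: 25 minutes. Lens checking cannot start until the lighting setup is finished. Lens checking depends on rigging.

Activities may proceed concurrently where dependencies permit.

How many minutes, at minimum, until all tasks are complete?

127

Rigging waits on its own release at minute 5, so it starts at minute 5 and finishes at 5 + 45 = minute 50.
The lighting setup waits on rigging (finishes minute 50), so it starts at minute 50 and finishes at 50 + 22 = minute 72.
For lens checking: the lighting setup (finishes minute 72); rigging (finishes minute 50). Taking the maximum gives a start of minute 72, and it finishes at 72 + 25 = minute 97.
Actor marking cannot begin until lens checking (finishes minute 97). It runs from minute 97 to 97 + 30 = minute 127.
All tasks are finished once the last one completes. Finish times: Rigging at 50, The lighting setup at 72, Lens checking at 97, Actor marking at 127. The latest is minute 127.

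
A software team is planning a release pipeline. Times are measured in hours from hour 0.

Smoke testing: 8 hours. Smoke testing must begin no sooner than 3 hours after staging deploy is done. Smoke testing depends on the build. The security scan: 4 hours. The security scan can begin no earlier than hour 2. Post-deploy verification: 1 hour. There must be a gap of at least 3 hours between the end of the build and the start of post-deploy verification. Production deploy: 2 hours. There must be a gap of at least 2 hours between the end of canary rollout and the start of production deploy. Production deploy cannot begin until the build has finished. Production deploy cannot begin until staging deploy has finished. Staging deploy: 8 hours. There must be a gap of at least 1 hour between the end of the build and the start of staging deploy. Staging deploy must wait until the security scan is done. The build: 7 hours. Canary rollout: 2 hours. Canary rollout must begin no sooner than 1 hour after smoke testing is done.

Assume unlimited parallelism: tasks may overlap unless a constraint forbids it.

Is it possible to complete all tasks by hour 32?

No

The security scan waits on its own release at hour 2, so it starts at hour 2 and finishes at 2 + 4 = hour 6.
The build can start immediately at hour 0; it finishes at hour 7.
Post-deploy verification cannot begin until the build (finishes hour 7, plus 3-hour gap → hour 10). It runs from hour 10 to 10 + 1 = hour 11.
Staging deploy cannot start until the build (finishes hour 7, plus 1-hour gap → hour 8); the security scan (finishes hour 6). The controlling bound is hour 8, so staging deploy finishes at 8 + 8 = hour 16.
Smoke testing has to wait for staging deploy (finishes hour 16, plus 3-hour gap → hour 19); the build (finishes hour 7). The latest of these is hour 19, so smoke testing runs hour 19 to 19 + 8 = hour 27.
Canary rollout waits on smoke testing (finishes hour 27, plus 1-hour gap → hour 28), so it starts at hour 28 and finishes at 28 + 2 = hour 30.
Production deploy has to wait for canary rollout (finishes hour 30, plus 2-hour gap → hour 32); the build (finishes hour 7); staging deploy (finishes hour 16). The latest of these is hour 32, so production deploy runs hour 32 to 32 + 2 = hour 34.
The earliest everything can be done is hour 34, which is after the deadline of 32, so it is not possible.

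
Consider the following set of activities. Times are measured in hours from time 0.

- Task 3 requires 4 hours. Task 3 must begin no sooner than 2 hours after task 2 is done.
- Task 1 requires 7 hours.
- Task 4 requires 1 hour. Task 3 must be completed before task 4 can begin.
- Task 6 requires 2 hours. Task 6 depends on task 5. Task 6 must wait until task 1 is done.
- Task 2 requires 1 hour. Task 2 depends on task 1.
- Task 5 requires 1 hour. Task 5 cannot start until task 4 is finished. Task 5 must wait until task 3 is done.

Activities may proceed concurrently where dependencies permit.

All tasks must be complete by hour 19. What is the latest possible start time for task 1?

Nothing follows task 6; the deadline of hour 19 is its only limit. It must start by 19 − 2 = hour 17.
Since task 6 (must start by hour 17) depends on it, task 5 must finish by hour 17. Backing off its 1-hour duration gives a latest start of hour 16.
Task 4 feeds into task 5 (must start by hour 16); so task 4 must finish by hour 16 and therefore start by hour 15.
Task 3 feeds task 4 (must start by hour 15); task 5 (must start by hour 16). Taking the minimum, task 3 must finish by hour 15 and start by 15 − 4 = hour 11.
Task 2 feeds into task 3 (must start by hour 11, minus 2-hour gap → hour 9); so task 2 must finish by hour 9 and therefore start by hour 8.
For task 1: task 2 (must start by hour 8); task 6 (must start by hour 17). The most restrictive is hour 8; with a 7-hour duration, task 1 must start by hour 1.

1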